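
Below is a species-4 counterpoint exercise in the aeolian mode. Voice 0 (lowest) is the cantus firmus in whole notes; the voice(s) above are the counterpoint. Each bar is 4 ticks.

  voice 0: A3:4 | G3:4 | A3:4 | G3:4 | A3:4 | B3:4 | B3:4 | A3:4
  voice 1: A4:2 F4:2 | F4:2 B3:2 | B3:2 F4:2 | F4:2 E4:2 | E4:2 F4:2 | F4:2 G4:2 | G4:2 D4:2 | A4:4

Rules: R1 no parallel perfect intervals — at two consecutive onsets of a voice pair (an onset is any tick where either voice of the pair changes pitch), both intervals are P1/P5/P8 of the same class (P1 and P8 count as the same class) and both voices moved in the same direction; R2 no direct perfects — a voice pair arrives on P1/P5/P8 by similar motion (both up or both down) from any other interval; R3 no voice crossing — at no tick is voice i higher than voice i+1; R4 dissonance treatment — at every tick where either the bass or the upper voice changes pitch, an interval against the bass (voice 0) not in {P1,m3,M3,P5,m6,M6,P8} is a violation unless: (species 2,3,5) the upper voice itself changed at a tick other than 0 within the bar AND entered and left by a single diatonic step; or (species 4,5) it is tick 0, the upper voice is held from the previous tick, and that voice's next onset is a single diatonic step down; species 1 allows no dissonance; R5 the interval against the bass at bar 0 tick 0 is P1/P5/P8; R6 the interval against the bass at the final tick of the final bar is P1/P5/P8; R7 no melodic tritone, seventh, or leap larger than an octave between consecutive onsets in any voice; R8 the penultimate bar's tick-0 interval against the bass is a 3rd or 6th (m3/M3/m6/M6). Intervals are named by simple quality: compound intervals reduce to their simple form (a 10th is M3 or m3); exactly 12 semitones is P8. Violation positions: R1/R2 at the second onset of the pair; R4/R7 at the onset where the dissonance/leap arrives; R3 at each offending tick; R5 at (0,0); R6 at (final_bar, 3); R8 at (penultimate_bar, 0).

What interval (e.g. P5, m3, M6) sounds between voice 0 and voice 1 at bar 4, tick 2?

m6

voice 0=A3 voice 1=F4 -> m6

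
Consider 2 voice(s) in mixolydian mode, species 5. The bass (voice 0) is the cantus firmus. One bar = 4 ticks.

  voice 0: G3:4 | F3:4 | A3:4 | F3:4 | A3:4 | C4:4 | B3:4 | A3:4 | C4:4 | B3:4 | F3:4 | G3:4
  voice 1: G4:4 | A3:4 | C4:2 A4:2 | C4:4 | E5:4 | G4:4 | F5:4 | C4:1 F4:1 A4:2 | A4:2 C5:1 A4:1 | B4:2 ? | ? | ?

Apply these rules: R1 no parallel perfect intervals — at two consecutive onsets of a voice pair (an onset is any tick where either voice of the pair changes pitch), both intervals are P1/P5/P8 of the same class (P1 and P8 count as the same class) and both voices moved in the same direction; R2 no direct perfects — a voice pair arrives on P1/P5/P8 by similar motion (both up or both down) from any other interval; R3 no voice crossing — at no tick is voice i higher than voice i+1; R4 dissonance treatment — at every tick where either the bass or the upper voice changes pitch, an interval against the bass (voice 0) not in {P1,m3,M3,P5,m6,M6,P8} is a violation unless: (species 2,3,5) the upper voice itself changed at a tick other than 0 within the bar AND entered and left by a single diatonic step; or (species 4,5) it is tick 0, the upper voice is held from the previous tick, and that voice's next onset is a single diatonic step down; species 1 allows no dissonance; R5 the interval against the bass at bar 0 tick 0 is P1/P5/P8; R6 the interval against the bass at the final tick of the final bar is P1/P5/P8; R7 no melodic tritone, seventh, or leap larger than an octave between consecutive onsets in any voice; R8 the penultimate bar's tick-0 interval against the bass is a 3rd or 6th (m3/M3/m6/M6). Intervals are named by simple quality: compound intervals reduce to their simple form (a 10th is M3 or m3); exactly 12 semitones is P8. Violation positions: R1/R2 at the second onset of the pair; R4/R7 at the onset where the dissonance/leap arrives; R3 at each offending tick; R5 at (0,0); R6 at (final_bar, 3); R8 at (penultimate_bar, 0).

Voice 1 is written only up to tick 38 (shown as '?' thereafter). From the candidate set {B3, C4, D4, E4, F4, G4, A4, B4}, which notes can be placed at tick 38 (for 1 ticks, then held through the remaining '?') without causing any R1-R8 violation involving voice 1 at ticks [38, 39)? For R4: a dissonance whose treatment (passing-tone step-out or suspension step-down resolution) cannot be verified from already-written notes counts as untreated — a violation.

{B3, B4, D4, G4}

B3: legal
C4: violates R4,R7
D4: legal
E4: violates R4
F4: violates R4,R7
G4: legal
A4: violates R4
B4: legal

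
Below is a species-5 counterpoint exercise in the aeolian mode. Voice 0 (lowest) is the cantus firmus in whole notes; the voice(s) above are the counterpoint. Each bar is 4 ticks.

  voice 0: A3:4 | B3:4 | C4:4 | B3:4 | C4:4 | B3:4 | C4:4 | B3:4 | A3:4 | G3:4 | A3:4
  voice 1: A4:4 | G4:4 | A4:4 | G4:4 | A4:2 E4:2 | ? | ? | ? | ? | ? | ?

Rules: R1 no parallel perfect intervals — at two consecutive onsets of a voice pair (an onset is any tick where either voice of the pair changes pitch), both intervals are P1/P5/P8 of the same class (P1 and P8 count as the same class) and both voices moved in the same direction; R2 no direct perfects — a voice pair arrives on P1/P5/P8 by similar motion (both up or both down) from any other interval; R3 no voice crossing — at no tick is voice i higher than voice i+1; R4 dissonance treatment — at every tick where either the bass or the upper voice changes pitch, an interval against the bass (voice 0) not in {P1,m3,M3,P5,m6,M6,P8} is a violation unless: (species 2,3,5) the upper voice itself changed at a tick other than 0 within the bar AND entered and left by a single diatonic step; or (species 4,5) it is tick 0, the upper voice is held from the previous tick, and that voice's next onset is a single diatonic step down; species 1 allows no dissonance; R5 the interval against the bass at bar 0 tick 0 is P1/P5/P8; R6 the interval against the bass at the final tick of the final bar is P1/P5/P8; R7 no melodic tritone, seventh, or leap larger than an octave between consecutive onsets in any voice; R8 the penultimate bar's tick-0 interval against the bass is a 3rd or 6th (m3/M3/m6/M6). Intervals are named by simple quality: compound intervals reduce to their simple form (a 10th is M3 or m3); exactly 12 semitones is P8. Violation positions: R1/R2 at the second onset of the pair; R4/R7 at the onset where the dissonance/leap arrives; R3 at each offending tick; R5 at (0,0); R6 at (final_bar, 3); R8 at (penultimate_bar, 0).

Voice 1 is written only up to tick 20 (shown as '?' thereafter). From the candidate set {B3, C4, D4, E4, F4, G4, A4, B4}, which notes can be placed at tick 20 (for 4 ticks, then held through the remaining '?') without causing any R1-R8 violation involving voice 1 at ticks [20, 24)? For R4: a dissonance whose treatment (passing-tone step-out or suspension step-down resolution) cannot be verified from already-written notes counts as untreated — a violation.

B3: violates R2
C4: violates R4
D4: legal
E4: violates R4
F4: violates R4
G4: legal
A4: violates R4
B4: legal

{B4, D4, G4}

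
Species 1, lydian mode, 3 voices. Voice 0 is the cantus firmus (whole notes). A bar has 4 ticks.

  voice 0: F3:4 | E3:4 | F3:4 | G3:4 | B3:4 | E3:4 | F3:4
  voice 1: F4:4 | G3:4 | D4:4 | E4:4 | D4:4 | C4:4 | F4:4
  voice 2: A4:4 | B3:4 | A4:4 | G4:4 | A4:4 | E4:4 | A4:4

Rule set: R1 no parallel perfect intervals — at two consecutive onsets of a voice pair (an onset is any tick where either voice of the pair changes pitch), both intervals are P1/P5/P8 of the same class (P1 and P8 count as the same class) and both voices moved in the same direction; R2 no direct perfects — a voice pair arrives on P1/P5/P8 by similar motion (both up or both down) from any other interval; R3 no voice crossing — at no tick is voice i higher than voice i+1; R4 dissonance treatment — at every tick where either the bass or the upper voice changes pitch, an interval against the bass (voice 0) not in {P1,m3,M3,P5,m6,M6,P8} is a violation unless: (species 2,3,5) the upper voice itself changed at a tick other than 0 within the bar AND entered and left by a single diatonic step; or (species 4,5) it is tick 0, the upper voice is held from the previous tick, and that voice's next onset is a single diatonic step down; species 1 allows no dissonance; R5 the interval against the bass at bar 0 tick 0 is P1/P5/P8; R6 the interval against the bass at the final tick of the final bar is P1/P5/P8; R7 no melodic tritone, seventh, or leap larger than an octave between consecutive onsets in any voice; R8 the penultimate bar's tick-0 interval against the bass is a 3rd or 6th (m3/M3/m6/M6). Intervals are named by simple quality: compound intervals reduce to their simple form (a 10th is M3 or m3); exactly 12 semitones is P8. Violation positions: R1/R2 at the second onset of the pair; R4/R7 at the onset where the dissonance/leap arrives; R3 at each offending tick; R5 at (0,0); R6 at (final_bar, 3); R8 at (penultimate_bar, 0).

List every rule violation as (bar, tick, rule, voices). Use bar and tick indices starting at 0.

bar 0: v0=F3 v1=F4 v2=A4 downbeat M3
bar 1: v0=E3 v1=G3 v2=B3 downbeat P5
bar 2: v0=F3 v1=D4 v2=A4 downbeat M3
bar 3: v0=G3 v1=E4 v2=G4 downbeat P8
bar 4: v0=B3 v1=D4 v2=A4 downbeat m7
bar 5: v0=E3 v1=C4 v2=E4 downbeat P8
bar 6: v0=F3 v1=F4 v2=A4 downbeat M3
  -> R5 @ bar 0 tick 0 v(0, 2): opens on M3
  -> R2 @ bar 1 tick 0 v(0, 2): F3/A4 M3 -> E3/B3 P5 similar
  -> R7 @ bar 1 tick 0 v(1,): F4->G3 leap 10st
  -> R7 @ bar 1 tick 0 v(2,): A4->B3 leap 10st
  -> R2 @ bar 2 tick 0 v(1, 2): G3/B3 M3 -> D4/A4 P5 similar
  -> R7 @ bar 2 tick 0 v(2,): B3->A4 leap 10st
  -> R4 @ bar 4 tick 0 v(0, 2): B3/A4 m7 untreated
  -> R2 @ bar 5 tick 0 v(0, 2): B3/A4 m7 -> E3/E4 P8 similar
  -> R8 @ bar 5 tick 0 v(0, 2): penult P8 not 3rd/6th
  -> R2 @ bar 6 tick 0 v(0, 1): E3/C4 m6 -> F3/F4 P8 similar
  -> R6 @ bar 6 tick 3 v(0, 2): closes on M3

(0, 0, R5, (0, 2))
(1, 0, R2, (0, 2))
(1, 0, R7, (1,))
(1, 0, R7, (2,))
(2, 0, R2, (1, 2))
(2, 0, R7, (2,))
(4, 0, R4, (0, 2))
(5, 0, R2, (0, 2))
(5, 0, R8, (0, 2))
(6, 0, R2, (0, 1))
(6, 3, R6, (0, 2))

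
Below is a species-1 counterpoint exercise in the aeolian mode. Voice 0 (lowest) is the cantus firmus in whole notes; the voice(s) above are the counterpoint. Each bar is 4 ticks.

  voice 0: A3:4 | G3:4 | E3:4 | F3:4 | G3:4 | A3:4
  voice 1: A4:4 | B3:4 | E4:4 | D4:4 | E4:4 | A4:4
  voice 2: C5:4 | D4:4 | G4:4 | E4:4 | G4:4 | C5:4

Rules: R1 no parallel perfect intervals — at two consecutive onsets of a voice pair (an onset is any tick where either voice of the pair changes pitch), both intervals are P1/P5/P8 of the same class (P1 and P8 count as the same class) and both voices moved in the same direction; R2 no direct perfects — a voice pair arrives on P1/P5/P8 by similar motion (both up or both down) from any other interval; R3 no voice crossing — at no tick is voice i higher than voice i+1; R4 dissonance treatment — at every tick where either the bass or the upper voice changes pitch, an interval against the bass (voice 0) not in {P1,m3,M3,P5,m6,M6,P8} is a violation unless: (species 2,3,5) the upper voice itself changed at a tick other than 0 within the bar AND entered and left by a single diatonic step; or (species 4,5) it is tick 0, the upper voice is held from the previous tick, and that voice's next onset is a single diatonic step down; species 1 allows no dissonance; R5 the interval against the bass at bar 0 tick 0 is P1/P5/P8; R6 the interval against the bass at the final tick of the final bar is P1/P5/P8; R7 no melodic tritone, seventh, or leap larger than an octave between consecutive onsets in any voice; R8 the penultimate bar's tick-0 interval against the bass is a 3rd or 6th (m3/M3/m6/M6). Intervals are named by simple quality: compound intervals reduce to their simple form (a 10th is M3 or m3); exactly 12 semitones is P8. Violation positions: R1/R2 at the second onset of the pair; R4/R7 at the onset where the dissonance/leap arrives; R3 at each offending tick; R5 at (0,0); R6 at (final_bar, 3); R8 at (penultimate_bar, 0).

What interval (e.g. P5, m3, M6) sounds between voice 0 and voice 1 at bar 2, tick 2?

P8

voice 0=E3 voice 1=E4 -> P8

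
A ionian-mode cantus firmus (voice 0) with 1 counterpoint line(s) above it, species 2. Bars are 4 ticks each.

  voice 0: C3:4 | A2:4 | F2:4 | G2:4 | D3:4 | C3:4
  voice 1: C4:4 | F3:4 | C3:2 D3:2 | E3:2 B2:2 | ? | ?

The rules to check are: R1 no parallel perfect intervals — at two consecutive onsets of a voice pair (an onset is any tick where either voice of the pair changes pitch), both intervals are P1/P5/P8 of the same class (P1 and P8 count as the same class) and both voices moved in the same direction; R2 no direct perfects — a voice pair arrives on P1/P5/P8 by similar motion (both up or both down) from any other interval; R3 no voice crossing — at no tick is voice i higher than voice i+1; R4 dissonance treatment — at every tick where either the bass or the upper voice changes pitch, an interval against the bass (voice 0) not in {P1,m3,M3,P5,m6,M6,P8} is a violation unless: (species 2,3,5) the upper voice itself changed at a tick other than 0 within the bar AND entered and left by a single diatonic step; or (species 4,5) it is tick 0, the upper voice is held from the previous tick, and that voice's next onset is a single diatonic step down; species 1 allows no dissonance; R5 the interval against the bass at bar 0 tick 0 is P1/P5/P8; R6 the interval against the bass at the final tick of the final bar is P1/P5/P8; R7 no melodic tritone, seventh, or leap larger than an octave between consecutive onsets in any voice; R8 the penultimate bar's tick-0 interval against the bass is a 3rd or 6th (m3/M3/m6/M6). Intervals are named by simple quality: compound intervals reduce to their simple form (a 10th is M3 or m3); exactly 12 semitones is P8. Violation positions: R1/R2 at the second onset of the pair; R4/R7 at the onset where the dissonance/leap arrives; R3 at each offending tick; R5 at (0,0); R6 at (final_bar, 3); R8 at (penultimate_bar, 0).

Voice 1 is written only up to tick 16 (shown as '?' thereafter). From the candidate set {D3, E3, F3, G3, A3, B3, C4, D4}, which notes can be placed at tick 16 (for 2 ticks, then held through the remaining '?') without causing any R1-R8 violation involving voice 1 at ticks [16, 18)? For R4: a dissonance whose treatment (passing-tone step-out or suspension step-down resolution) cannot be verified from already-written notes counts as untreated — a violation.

D3: violates R2,R8
E3: violates R4,R8
F3: violates R7
G3: violates R4,R8
A3: violates R2,R7,R8
B3: legal
C4: violates R4,R7,R8
D4: violates R2,R7,R8

{B3}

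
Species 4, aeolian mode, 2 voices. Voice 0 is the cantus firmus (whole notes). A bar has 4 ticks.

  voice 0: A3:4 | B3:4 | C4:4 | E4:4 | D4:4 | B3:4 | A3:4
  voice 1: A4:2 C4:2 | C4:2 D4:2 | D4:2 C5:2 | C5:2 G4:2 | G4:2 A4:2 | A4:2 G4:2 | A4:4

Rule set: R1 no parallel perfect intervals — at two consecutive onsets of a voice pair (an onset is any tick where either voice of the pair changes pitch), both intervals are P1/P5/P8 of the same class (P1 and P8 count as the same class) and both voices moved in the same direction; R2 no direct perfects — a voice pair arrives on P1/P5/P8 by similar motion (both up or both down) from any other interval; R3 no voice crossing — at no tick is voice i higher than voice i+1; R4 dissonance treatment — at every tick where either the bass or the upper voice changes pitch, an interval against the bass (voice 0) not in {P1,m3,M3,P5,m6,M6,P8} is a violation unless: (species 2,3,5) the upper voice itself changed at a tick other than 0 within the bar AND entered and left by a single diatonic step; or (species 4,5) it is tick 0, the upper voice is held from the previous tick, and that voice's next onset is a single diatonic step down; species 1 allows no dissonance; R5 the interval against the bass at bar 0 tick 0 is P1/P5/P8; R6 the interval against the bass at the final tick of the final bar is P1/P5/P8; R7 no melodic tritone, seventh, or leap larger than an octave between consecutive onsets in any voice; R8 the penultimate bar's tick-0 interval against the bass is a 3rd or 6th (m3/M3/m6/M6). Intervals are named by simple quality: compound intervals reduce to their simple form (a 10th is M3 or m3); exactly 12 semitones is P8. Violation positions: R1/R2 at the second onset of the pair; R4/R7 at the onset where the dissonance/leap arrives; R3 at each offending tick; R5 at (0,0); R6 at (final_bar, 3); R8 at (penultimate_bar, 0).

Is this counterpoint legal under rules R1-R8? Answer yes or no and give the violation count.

No (5 violations)

bar 0: v0=A3 v1=A4 (P8)
bar 1: v0=B3 v1=C4 (m2)
bar 2: v0=C4 v1=D4 (M2)
bar 3: v0=E4 v1=C5 (m6)
bar 4: v0=D4 v1=G4 (P4)
bar 5: v0=B3 v1=A4 (m7)
bar 6: v0=A3 v1=A4 (P8)
  R4 @ bar1.0: B3/C4 m2 untreated
  R4 @ bar2.0: C4/D4 M2 untreated
  R7 @ bar2.2: D4->C5 leap 10st
  R4 @ bar4.0: D4/G4 P4 untreated
  R8 @ bar5.0: penult m7 not 3rd/6th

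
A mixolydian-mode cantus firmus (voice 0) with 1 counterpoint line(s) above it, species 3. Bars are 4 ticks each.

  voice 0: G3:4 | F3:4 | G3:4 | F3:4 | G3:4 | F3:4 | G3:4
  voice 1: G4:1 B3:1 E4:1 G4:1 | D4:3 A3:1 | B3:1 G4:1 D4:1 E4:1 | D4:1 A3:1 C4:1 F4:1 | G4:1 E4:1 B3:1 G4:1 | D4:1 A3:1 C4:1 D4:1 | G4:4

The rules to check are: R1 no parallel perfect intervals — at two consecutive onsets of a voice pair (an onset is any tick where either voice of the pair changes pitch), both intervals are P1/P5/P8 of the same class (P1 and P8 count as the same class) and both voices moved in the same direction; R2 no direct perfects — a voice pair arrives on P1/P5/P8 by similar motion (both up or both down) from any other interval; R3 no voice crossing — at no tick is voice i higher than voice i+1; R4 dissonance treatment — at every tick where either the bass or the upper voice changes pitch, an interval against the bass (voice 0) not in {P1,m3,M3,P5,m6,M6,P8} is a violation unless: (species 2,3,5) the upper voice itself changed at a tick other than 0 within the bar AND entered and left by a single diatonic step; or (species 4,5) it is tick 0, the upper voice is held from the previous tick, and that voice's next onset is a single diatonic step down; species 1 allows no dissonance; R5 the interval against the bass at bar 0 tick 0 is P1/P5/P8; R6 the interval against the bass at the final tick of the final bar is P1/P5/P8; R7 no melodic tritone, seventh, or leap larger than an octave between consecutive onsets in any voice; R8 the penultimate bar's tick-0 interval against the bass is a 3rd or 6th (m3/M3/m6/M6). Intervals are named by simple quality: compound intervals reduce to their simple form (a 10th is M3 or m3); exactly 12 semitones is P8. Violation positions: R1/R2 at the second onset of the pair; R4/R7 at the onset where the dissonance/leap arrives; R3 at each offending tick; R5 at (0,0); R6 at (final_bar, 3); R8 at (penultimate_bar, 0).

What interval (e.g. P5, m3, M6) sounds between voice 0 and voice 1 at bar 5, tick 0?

voice 0=F3 voice 1=D4 -> M6

M6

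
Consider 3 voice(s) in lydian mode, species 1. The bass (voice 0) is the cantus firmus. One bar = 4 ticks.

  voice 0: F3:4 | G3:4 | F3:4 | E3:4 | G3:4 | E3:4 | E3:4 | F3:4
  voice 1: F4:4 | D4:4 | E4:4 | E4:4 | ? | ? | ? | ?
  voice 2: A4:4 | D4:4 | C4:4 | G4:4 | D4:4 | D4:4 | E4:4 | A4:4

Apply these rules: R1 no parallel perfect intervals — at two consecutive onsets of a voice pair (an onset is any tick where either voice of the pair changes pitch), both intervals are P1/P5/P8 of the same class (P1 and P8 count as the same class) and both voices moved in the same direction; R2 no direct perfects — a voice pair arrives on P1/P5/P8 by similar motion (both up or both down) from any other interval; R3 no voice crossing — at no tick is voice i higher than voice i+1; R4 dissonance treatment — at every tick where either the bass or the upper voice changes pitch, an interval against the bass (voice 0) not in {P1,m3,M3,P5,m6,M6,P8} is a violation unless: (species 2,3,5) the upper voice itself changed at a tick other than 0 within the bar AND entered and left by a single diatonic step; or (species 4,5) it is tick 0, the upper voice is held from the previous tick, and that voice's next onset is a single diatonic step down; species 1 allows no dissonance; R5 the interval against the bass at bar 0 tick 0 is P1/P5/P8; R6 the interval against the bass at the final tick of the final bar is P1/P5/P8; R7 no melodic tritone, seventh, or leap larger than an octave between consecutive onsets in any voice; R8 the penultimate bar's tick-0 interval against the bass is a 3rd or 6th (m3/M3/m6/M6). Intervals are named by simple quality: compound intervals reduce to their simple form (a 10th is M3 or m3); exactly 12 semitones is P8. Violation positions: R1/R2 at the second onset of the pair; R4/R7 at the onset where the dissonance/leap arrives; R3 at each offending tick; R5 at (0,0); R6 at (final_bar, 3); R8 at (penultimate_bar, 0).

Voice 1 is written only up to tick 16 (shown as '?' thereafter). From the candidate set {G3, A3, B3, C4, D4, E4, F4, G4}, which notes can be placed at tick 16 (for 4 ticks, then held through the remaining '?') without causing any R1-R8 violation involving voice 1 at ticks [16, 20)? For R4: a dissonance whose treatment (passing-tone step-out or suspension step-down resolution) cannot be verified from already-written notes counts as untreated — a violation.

{B3}

G3: violates R2
A3: violates R4
B3: legal
C4: violates R4
D4: violates R2
E4: violates R3
F4: violates R3,R4
G4: violates R1,R3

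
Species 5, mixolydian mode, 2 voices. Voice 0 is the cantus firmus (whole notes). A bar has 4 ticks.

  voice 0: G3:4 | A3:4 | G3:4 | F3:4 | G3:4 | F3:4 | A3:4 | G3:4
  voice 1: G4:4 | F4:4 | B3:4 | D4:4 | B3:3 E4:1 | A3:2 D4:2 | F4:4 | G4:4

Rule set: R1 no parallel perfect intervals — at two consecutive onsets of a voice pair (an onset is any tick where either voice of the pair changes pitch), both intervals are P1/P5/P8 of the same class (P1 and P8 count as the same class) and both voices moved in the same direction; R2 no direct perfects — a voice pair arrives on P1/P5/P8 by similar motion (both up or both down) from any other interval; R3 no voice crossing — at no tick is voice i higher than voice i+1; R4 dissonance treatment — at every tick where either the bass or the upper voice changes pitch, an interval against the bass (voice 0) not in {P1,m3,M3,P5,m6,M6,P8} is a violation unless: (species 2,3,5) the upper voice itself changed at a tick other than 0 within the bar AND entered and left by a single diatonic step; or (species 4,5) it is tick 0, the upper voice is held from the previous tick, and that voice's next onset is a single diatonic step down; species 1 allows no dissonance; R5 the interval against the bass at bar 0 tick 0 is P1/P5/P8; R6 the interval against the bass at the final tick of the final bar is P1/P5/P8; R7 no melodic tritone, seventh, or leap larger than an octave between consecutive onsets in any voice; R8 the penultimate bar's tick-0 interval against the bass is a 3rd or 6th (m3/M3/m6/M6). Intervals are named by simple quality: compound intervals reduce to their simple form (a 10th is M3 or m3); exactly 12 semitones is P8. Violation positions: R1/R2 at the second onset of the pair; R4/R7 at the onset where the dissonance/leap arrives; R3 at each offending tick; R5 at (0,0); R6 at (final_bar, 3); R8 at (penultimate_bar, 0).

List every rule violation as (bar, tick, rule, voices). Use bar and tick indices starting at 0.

bar 0: v0=G3 v1=G4 downbeat P8
bar 1: v0=A3 v1=F4 downbeat m6
bar 2: v0=G3 v1=B3 downbeat M3
bar 3: v0=F3 v1=D4 downbeat M6
bar 4: v0=G3 v1=B3 downbeat M3
bar 5: v0=F3 v1=A3 downbeat M3
bar 6: v0=A3 v1=F4 downbeat m6
bar 7: v0=G3 v1=G4 downbeat P8
  -> R7 @ bar 2 tick 0 v(1,): F4->B3 leap 6st

(2, 0, R7, (1,))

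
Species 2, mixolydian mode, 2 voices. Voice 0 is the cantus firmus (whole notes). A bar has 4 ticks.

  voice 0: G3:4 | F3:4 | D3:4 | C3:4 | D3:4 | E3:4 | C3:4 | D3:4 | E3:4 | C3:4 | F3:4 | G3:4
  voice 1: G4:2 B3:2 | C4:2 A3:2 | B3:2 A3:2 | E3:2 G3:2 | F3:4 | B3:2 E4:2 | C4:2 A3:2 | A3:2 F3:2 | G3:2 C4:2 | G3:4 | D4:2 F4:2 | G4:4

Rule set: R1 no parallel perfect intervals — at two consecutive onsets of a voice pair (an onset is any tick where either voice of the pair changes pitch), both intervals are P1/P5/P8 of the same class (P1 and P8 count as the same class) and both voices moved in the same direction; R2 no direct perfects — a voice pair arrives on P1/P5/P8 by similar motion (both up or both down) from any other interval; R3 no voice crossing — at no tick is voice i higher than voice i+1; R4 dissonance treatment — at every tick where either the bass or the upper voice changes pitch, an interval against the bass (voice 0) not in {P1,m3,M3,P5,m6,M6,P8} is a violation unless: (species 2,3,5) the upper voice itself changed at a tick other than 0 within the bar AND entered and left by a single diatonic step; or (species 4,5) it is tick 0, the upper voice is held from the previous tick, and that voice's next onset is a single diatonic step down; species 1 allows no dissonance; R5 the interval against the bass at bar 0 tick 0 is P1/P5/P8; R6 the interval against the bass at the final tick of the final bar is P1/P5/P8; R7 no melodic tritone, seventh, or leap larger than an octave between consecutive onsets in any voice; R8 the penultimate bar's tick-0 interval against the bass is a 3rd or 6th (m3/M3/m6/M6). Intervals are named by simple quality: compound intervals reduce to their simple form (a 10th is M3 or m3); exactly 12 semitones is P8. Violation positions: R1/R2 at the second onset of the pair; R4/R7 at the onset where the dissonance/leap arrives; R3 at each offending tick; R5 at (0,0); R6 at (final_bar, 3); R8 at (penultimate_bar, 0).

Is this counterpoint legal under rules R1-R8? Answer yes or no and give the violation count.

No (5 violations)

bar 0: v0=G3 v1=G4 (P8)
bar 1: v0=F3 v1=C4 (P5)
bar 2: v0=D3 v1=B3 (M6)
bar 3: v0=C3 v1=E3 (M3)
bar 4: v0=D3 v1=F3 (m3)
bar 5: v0=E3 v1=B3 (P5)
bar 6: v0=C3 v1=C4 (P8)
bar 7: v0=D3 v1=A3 (P5)
bar 8: v0=E3 v1=G3 (m3)
bar 9: v0=C3 v1=G3 (P5)
bar 10: v0=F3 v1=D4 (M6)
bar 11: v0=G3 v1=G4 (P8)
  R2 @ bar5.0: D3/F3 m3 -> E3/B3 P5 similar
  R7 @ bar5.0: F3->B3 leap 6st
  R1 @ bar6.0: E3/E4 P8 -> C3/C4 P8 similar
  R2 @ bar9.0: E3/C4 m6 -> C3/G3 P5 similar
  R1 @ bar11.0: F3/F4 P8 -> G3/G4 P8 similar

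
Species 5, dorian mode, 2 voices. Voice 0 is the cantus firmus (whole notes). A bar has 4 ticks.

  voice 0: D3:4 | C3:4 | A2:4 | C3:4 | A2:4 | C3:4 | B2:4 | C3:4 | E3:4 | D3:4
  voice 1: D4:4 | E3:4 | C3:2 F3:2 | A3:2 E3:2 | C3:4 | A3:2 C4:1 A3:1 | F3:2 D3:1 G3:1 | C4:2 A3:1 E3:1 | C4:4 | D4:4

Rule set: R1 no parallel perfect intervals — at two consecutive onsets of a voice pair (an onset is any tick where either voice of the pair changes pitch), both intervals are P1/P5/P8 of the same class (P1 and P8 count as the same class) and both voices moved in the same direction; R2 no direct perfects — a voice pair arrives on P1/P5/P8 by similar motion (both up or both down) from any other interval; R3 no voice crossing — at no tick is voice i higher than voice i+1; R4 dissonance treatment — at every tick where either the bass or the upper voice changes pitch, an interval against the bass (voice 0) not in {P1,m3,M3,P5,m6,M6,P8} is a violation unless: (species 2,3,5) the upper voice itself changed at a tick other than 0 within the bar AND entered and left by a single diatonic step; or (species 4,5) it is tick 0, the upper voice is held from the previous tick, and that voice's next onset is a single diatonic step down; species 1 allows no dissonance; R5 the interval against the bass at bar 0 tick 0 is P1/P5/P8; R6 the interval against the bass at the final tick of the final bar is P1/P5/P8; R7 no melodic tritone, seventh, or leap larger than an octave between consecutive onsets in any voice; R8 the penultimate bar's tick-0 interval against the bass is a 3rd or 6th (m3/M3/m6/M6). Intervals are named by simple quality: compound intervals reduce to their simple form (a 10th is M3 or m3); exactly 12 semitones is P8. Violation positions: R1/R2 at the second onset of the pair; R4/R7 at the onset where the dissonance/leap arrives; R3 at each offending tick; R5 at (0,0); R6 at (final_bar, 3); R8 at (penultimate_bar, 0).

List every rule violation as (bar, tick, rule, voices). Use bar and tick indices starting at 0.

(1, 0, R7, (1,))
(6, 0, R4, (0, 1))
(7, 0, R2, (0, 1))

bar 0: v0=D3 v1=D4 downbeat P8
bar 1: v0=C3 v1=E3 downbeat M3
bar 2: v0=A2 v1=C3 downbeat m3
bar 3: v0=C3 v1=A3 downbeat M6
bar 4: v0=A2 v1=C3 downbeat m3
bar 5: v0=C3 v1=A3 downbeat M6
bar 6: v0=B2 v1=F3 downbeat TT
bar 7: v0=C3 v1=C4 downbeat P8
bar 8: v0=E3 v1=C4 downbeat m6
bar 9: v0=D3 v1=D4 downbeat P8
  -> R7 @ bar 1 tick 0 v(1,): D4->E3 leap 10st
  -> R4 @ bar 6 tick 0 v(0, 1): B2/F3 TT untreated
  -> R2 @ bar 7 tick 0 v(0, 1): B2/G3 m6 -> C3/C4 P8 similar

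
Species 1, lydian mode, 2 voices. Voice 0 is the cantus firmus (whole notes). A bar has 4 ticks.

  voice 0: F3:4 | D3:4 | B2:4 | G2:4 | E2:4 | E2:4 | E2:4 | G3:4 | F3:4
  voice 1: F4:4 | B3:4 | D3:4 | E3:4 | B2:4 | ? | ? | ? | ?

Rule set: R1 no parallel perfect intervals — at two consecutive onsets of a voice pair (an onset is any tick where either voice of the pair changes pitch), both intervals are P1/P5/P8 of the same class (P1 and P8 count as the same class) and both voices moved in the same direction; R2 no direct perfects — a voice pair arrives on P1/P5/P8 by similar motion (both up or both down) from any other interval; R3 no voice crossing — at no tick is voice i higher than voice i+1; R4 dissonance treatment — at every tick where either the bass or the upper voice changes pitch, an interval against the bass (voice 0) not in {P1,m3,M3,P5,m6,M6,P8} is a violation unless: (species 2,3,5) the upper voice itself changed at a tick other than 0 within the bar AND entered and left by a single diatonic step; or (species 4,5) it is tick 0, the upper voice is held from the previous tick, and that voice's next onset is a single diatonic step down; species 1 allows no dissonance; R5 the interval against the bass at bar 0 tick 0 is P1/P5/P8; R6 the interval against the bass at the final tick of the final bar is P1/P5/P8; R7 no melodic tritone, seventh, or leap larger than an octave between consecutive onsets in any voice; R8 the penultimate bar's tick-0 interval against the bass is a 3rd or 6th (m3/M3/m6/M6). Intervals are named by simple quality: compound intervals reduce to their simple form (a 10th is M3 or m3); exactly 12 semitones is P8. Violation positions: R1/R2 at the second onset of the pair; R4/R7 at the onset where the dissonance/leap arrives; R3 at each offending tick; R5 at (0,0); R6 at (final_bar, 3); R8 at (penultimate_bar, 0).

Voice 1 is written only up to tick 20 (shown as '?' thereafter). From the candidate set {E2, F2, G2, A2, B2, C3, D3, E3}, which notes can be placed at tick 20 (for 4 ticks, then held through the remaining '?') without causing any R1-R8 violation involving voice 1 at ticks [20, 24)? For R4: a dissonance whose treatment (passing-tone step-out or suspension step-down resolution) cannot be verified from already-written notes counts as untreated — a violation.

E2: legal
F2: violates R4,R7
G2: legal
A2: violates R4
B2: legal
C3: legal
D3: violates R4
E3: legal

{B2, C3, E2, E3, G2}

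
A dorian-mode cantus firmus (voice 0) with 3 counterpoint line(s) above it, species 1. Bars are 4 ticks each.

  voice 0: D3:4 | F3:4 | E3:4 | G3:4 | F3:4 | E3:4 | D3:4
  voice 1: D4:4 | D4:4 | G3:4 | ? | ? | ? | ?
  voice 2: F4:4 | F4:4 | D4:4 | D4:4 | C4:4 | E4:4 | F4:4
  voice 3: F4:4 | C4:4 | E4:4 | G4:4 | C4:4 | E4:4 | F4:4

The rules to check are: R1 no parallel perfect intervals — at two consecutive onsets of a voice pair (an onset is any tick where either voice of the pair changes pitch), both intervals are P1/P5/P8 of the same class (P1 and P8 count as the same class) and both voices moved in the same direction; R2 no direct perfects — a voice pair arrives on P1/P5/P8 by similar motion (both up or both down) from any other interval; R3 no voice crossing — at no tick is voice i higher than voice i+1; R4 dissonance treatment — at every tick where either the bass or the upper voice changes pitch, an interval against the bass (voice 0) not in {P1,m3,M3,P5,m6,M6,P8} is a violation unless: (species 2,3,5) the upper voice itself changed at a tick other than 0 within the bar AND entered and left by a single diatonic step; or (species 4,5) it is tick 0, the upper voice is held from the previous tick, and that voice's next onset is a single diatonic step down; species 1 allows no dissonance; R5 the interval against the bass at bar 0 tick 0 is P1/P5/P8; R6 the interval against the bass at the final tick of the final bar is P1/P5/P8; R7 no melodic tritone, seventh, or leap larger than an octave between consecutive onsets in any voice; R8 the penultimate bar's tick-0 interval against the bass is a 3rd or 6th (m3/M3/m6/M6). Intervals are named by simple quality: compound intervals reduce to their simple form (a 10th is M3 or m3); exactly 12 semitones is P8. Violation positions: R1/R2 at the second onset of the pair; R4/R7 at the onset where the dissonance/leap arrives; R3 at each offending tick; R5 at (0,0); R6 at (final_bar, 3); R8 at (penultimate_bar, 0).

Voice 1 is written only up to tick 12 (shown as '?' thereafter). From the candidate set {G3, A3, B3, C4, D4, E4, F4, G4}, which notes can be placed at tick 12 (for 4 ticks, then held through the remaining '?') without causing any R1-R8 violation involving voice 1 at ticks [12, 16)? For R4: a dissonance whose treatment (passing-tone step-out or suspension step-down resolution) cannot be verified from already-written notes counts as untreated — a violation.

G3: legal
A3: violates R4
B3: legal
C4: violates R2,R4
D4: violates R2
E4: violates R3
F4: violates R3,R4,R7
G4: violates R2,R3

{B3, G3}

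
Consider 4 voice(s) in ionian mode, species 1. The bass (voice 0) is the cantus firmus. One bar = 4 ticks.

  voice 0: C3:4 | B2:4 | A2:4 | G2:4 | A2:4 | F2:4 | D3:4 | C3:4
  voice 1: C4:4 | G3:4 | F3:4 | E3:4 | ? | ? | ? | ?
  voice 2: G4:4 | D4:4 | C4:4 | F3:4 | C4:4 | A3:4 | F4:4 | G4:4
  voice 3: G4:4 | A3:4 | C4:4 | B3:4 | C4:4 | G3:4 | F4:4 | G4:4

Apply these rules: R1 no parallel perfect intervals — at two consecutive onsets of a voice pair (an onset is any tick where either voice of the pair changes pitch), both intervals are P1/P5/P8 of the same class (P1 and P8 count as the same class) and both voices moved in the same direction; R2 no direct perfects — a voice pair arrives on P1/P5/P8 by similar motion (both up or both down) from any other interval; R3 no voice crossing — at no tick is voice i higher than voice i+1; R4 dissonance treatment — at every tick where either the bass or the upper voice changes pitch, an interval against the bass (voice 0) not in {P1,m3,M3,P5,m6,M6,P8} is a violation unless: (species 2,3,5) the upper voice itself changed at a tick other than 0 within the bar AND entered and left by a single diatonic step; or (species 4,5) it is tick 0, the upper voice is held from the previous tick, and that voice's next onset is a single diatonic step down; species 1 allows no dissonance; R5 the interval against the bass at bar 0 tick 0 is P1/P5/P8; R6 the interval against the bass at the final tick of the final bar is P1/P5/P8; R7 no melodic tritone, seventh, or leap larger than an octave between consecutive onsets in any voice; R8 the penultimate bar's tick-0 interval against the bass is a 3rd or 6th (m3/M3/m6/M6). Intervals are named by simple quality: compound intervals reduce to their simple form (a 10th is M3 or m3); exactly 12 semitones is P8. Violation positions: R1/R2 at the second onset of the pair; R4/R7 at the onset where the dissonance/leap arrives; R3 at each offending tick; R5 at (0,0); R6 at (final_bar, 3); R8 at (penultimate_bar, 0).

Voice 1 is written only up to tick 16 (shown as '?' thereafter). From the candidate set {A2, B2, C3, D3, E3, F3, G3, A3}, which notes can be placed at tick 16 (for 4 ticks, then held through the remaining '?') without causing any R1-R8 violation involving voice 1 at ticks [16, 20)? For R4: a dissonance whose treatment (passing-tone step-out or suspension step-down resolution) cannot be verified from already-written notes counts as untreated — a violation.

{A2, C3, E3}

A2: legal
B2: violates R4
C3: legal
D3: violates R4
E3: legal
F3: violates R1,R2
G3: violates R4
A3: violates R2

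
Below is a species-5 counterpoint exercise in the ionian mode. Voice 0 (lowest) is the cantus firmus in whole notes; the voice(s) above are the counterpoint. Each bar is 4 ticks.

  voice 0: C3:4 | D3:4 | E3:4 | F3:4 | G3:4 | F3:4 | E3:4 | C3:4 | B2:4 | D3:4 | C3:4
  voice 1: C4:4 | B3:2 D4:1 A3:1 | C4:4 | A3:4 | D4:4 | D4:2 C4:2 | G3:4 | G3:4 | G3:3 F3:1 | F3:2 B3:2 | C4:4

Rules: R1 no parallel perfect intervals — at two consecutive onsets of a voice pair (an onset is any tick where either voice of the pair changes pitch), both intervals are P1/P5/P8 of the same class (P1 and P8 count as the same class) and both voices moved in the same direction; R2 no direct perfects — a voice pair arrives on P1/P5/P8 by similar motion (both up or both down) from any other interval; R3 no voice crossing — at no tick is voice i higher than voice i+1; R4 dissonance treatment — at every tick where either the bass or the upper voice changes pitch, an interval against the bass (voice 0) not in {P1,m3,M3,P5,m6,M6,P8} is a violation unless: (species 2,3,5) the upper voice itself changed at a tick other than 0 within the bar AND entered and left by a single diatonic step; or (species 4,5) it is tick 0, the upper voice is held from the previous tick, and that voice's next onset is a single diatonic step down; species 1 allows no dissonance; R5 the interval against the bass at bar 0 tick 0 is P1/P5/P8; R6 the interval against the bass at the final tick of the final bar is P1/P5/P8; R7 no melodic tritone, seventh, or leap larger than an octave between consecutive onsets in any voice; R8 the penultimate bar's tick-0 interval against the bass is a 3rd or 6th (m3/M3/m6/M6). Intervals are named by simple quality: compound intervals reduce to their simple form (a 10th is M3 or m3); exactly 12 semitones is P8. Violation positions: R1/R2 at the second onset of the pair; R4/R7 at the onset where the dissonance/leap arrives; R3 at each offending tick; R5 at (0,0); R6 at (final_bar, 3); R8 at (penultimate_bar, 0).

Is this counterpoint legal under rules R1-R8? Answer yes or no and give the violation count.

No (3 violations)

bar 0: v0=C3 v1=C4 (P8)
bar 1: v0=D3 v1=B3 (M6)
bar 2: v0=E3 v1=C4 (m6)
bar 3: v0=F3 v1=A3 (M3)
bar 4: v0=G3 v1=D4 (P5)
bar 5: v0=F3 v1=D4 (M6)
bar 6: v0=E3 v1=G3 (m3)
bar 7: v0=C3 v1=G3 (P5)
bar 8: v0=B2 v1=G3 (m6)
bar 9: v0=D3 v1=F3 (m3)
bar 10: v0=C3 v1=C4 (P8)
  R2 @ bar4.0: F3/A3 M3 -> G3/D4 P5 similar
  R4 @ bar8.3: B2/F3 TT untreated
  R7 @ bar9.2: F3->B3 leap 6st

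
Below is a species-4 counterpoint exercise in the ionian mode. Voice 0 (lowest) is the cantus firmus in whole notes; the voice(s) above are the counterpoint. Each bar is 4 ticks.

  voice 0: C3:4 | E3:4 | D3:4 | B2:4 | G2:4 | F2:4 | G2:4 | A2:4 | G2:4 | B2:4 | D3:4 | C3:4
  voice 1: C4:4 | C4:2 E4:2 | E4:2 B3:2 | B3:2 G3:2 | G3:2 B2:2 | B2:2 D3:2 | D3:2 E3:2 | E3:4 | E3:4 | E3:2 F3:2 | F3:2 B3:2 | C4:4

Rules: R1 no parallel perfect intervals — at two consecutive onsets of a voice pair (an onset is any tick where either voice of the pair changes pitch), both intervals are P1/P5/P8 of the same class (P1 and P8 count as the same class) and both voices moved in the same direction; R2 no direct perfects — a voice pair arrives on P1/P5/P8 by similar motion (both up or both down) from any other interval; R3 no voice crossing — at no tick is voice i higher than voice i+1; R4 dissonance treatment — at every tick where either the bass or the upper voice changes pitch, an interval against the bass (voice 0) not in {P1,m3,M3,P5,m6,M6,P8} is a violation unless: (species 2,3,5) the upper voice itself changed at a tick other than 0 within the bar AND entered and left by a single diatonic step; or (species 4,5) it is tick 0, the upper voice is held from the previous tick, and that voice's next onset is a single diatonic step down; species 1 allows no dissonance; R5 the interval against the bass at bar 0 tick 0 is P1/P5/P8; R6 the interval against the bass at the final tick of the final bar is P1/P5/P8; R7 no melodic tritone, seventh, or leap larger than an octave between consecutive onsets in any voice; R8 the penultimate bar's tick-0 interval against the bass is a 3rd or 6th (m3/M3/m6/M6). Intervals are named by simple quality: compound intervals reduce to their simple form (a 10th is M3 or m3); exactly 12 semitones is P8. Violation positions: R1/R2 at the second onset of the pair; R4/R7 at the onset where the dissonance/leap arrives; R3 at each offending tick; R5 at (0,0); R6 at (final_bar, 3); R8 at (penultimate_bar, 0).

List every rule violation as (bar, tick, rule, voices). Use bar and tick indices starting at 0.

(2, 0, R4, (0, 1))
(5, 0, R4, (0, 1))
(9, 0, R4, (0, 1))
(9, 2, R4, (0, 1))
(10, 2, R7, (1,))

bar 0: v0=C3 v1=C4 downbeat P8
bar 1: v0=E3 v1=C4 downbeat m6
bar 2: v0=D3 v1=E4 downbeat M2
bar 3: v0=B2 v1=B3 downbeat P8
bar 4: v0=G2 v1=G3 downbeat P8
bar 5: v0=F2 v1=B2 downbeat TT
bar 6: v0=G2 v1=D3 downbeat P5
bar 7: v0=A2 v1=E3 downbeat P5
bar 8: v0=G2 v1=E3 downbeat M6
bar 9: v0=B2 v1=E3 downbeat P4
bar 10: v0=D3 v1=F3 downbeat m3
bar 11: v0=C3 v1=C4 downbeat P8
  -> R4 @ bar 2 tick 0 v(0, 1): D3/E4 M2 untreated
  -> R4 @ bar 5 tick 0 v(0, 1): F2/B2 TT untreated
  -> R4 @ bar 9 tick 0 v(0, 1): B2/E3 P4 untreated
  -> R4 @ bar 9 tick 2 v(0, 1): B2/F3 TT untreated
  -> R7 @ bar 10 tick 2 v(1,): F3->B3 leap 6st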